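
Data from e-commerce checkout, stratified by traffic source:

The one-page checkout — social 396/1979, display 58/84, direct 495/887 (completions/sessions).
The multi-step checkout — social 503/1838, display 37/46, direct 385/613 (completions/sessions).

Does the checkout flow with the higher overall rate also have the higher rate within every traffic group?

Yes

Social: the one-page checkout 396/1979 = 20.0%, the multi-step checkout 503/1838 = 27.4% → the multi-step checkout
Display: the one-page checkout 58/84 = 69.0%, the multi-step checkout 37/46 = 80.4% → the multi-step checkout
Direct: the one-page checkout 495/887 = 55.8%, the multi-step checkout 385/613 = 62.8% → the multi-step checkout
Overall: the one-page checkout 949/2950 = 32.2%, the multi-step checkout 925/2497 = 37.0% → the multi-step checkout
The multi-step checkout wins overall and in every traffic group — no reversal.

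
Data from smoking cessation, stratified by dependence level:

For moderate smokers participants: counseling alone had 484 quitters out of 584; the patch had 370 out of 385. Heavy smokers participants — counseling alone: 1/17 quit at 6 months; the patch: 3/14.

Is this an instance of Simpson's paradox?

Moderate smokers: counseling alone 484/584 = 82.9%, the patch 370/385 = 96.1% → the patch
Heavy smokers: counseling alone 1/17 = 5.9%, the patch 3/14 = 21.4% → the patch
Overall: counseling alone 485/601 = 80.7%, the patch 373/399 = 93.5% → the patch
The patch wins overall and in every dependence group — no reversal.

No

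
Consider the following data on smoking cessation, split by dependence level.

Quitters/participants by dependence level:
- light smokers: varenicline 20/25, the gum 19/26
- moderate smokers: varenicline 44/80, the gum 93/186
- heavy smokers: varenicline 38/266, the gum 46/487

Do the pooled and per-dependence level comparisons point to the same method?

Light smokers: varenicline 20/25 = 80.0%, the gum 19/26 = 73.1% → varenicline
Moderate smokers: varenicline 44/80 = 55.0%, the gum 93/186 = 50.0% → varenicline
Heavy smokers: varenicline 38/266 = 14.3%, the gum 46/487 = 9.4% → varenicline
Overall: varenicline 102/371 = 27.5%, the gum 158/699 = 22.6% → varenicline
Varenicline wins overall and in every dependence group — no reversal.

Yes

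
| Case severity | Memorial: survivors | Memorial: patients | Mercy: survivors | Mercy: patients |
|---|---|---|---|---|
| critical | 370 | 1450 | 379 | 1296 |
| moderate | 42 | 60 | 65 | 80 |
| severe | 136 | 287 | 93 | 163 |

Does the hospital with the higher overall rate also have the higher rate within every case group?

Critical: Memorial 370/1450 = 25.5%, Mercy 379/1296 = 29.2% → Mercy
Moderate: Memorial 42/60 = 70.0%, Mercy 65/80 = 81.2% → Mercy
Severe: Memorial 136/287 = 47.4%, Mercy 93/163 = 57.1% → Mercy
Overall: Memorial 548/1797 = 30.5%, Mercy 537/1539 = 34.9% → Mercy
Mercy wins overall and in every case group — no reversal.

Yes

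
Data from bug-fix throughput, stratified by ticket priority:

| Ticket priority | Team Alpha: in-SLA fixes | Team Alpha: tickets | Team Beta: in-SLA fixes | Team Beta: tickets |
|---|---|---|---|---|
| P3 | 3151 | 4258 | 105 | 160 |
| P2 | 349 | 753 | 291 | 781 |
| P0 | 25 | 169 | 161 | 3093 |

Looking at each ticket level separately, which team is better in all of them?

Team Alpha

P3: Team Alpha 3151/4258 = 74.0%, Team Beta 105/160 = 65.6% → Team Alpha
P2: Team Alpha 349/753 = 46.3%, Team Beta 291/781 = 37.3% → Team Alpha
P0: Team Alpha 25/169 = 14.8%, Team Beta 161/3093 = 5.2% → Team Alpha
Team Alpha has the higher rate in all 3 groups.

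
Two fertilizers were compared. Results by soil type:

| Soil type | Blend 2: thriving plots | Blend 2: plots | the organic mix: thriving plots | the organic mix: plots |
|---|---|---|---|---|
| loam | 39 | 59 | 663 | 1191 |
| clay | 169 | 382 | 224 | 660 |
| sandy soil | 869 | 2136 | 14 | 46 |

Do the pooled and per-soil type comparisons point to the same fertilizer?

No

Loam: Blend 2 39/59 = 66.1%, the organic mix 663/1191 = 55.7% → Blend 2
Clay: Blend 2 169/382 = 44.2%, the organic mix 224/660 = 33.9% → Blend 2
Sandy soil: Blend 2 869/2136 = 40.7%, the organic mix 14/46 = 30.4% → Blend 2
Overall: Blend 2 1077/2577 = 41.8%, the organic mix 901/1897 = 47.5% → the organic mix
Blend 2 wins each soil group but the organic mix wins overall — the comparison reverses. Blend 2's plots skew toward sandy soil, which has a lower base rate.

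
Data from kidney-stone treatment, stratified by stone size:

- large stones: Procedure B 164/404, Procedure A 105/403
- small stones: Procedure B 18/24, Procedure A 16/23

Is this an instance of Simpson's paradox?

Large stones: Procedure B 164/404 = 40.6%, Procedure A 105/403 = 26.1% → Procedure B
Small stones: Procedure B 18/24 = 75.0%, Procedure A 16/23 = 69.6% → Procedure B
Overall: Procedure B 182/428 = 42.5%, Procedure A 121/426 = 28.4% → Procedure B
Procedure B wins overall and in every stone group — no reversal.

No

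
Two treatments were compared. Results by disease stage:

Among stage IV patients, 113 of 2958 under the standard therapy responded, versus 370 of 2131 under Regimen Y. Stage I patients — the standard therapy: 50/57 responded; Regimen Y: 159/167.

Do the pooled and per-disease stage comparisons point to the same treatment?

Stage IV: the standard therapy 113/2958 = 3.8%, Regimen Y 370/2131 = 17.4% → Regimen Y
Stage I: the standard therapy 50/57 = 87.7%, Regimen Y 159/167 = 95.2% → Regimen Y
Overall: the standard therapy 163/3015 = 5.4%, Regimen Y 529/2298 = 23.0% → Regimen Y
Regimen Y wins overall and in every disease group — no reversal.

Yes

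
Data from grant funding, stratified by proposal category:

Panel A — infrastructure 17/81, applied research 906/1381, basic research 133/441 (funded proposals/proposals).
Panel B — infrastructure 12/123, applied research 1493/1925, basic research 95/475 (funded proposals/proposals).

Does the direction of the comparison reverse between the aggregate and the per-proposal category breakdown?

No

Infrastructure: Panel A 17/81 = 21.0%, Panel B 12/123 = 9.8% → Panel A
Applied research: Panel A 906/1381 = 65.6%, Panel B 1493/1925 = 77.6% → Panel B
Basic research: Panel A 133/441 = 30.2%, Panel B 95/475 = 20.0% → Panel A
Overall: Panel A 1056/1903 = 55.5%, Panel B 1600/2523 = 63.4% → Panel B
Neither sweeps: Panel A wins 2 of 3 groups, Panel B wins 1. Panel B wins overall but not every group — no Simpson reversal.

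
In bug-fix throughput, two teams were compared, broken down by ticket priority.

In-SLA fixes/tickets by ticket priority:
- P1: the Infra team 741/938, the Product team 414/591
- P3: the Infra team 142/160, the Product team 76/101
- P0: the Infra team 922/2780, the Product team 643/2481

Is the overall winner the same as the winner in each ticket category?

Yes

P1: the Infra team 741/938 = 79.0%, the Product team 414/591 = 70.1% → the Infra team
P3: the Infra team 142/160 = 88.8%, the Product team 76/101 = 75.2% → the Infra team
P0: the Infra team 922/2780 = 33.2%, the Product team 643/2481 = 25.9% → the Infra team
Overall: the Infra team 1805/3878 = 46.5%, the Product team 1133/3173 = 35.7% → the Infra team
The Infra team wins overall and in every ticket group — no reversal.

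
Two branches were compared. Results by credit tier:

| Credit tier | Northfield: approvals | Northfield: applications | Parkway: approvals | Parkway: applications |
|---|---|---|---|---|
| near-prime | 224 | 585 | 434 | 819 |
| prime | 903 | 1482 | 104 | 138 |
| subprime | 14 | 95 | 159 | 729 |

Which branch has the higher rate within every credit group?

Parkway

Near-prime: Northfield 224/585 = 38.3%, Parkway 434/819 = 53.0% → Parkway
Prime: Northfield 903/1482 = 60.9%, Parkway 104/138 = 75.4% → Parkway
Subprime: Northfield 14/95 = 14.7%, Parkway 159/729 = 21.8% → Parkway
Parkway has the higher rate in all 3 groups.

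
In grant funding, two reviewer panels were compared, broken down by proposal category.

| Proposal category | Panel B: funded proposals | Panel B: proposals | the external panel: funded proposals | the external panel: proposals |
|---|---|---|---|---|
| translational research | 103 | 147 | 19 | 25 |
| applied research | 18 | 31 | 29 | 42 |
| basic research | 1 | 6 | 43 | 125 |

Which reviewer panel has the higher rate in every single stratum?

the external panel

Translational research: Panel B 103/147 = 70.1%, the external panel 19/25 = 76.0% → the external panel
Applied research: Panel B 18/31 = 58.1%, the external panel 29/42 = 69.0% → the external panel
Basic research: Panel B 1/6 = 16.7%, the external panel 43/125 = 34.4% → the external panel
The external panel has the higher rate in all 3 groups.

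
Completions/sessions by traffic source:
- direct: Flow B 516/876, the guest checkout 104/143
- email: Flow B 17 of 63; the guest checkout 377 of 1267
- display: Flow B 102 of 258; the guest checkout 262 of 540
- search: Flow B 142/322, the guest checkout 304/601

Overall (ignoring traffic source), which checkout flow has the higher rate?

Flow B

Direct: Flow B 516/876 = 58.9%, the guest checkout 104/143 = 72.7% → the guest checkout
Email: Flow B 17/63 = 27.0%, the guest checkout 377/1267 = 29.8% → the guest checkout
Display: Flow B 102/258 = 39.5%, the guest checkout 262/540 = 48.5% → the guest checkout
Search: Flow B 142/322 = 44.1%, the guest checkout 304/601 = 50.6% → the guest checkout
Overall: Flow B 777/1519 = 51.2%, the guest checkout 1047/2551 = 41.0% → Flow B
(The guest checkout wins every traffic group but Flow B wins overall — the guest checkout's sessions skew toward the low-rate email group.)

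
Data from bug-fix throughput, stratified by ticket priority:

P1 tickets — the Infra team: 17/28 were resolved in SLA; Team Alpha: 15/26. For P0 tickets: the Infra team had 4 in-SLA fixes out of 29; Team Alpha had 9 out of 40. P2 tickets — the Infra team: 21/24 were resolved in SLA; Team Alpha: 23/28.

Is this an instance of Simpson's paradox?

No

P1: the Infra team 17/28 = 60.7%, Team Alpha 15/26 = 57.7% → the Infra team
P0: the Infra team 4/29 = 13.8%, Team Alpha 9/40 = 22.5% → Team Alpha
P2: the Infra team 21/24 = 87.5%, Team Alpha 23/28 = 82.1% → the Infra team
Overall: the Infra team 42/81 = 51.9%, Team Alpha 47/94 = 50.0% → the Infra team
Neither sweeps: the Infra team wins 2 of 3 groups, Team Alpha wins 1. The Infra team wins overall but not every group — no Simpson reversal.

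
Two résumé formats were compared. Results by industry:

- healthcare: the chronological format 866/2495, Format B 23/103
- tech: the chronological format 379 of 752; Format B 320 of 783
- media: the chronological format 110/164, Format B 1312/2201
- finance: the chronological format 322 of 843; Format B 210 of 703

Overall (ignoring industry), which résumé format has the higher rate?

Healthcare: the chronological format 866/2495 = 34.7%, Format B 23/103 = 22.3% → the chronological format
Tech: the chronological format 379/752 = 50.4%, Format B 320/783 = 40.9% → the chronological format
Media: the chronological format 110/164 = 67.1%, Format B 1312/2201 = 59.6% → the chronological format
Finance: the chronological format 322/843 = 38.2%, Format B 210/703 = 29.9% → the chronological format
Overall: the chronological format 1677/4254 = 39.4%, Format B 1865/3790 = 49.2% → Format B
(The chronological format wins every industry group but Format B wins overall — the chronological format's applications skew toward the low-rate healthcare group.)

Format B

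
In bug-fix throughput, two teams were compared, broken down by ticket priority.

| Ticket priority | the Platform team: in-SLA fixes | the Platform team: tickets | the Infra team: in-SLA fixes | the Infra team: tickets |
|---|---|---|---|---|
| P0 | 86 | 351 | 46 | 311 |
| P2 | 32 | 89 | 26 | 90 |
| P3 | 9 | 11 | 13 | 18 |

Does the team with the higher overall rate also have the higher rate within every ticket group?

Yes

P0: the Platform team 86/351 = 24.5%, the Infra team 46/311 = 14.8% → the Platform team
P2: the Platform team 32/89 = 36.0%, the Infra team 26/90 = 28.9% → the Platform team
P3: the Platform team 9/11 = 81.8%, the Infra team 13/18 = 72.2% → the Platform team
Overall: the Platform team 127/451 = 28.2%, the Infra team 85/419 = 20.3% → the Platform team
The Platform team wins overall and in every ticket group — no reversal.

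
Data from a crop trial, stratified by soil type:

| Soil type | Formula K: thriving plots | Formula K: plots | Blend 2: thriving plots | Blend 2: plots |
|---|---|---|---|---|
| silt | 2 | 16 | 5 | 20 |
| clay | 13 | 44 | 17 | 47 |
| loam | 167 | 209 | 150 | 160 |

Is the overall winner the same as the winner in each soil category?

Yes

Silt: Formula K 2/16 = 12.5%, Blend 2 5/20 = 25.0% → Blend 2
Clay: Formula K 13/44 = 29.5%, Blend 2 17/47 = 36.2% → Blend 2
Loam: Formula K 167/209 = 79.9%, Blend 2 150/160 = 93.8% → Blend 2
Overall: Formula K 182/269 = 67.7%, Blend 2 172/227 = 75.8% → Blend 2
Blend 2 wins overall and in every soil group — no reversal.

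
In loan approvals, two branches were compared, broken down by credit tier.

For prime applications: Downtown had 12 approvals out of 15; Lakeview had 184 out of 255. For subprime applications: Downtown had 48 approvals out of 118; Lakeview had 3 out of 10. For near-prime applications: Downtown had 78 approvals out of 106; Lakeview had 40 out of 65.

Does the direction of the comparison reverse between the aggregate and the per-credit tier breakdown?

Prime: Downtown 12/15 = 80.0%, Lakeview 184/255 = 72.2% → Downtown
Subprime: Downtown 48/118 = 40.7%, Lakeview 3/10 = 30.0% → Downtown
Near-prime: Downtown 78/106 = 73.6%, Lakeview 40/65 = 61.5% → Downtown
Overall: Downtown 138/239 = 57.7%, Lakeview 227/330 = 68.8% → Lakeview
Downtown wins each credit group but Lakeview wins overall — the comparison reverses. Downtown's applications skew toward subprime, which has a lower base rate.

Yes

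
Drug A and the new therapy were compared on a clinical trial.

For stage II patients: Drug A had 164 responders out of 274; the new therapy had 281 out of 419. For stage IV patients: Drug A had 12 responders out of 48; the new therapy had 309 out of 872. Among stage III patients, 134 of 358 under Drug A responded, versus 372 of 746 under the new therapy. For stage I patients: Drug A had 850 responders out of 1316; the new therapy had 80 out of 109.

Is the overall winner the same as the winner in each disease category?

No

Stage II: Drug A 164/274 = 59.9%, the new therapy 281/419 = 67.1% → the new therapy
Stage IV: Drug A 12/48 = 25.0%, the new therapy 309/872 = 35.4% → the new therapy
Stage III: Drug A 134/358 = 37.4%, the new therapy 372/746 = 49.9% → the new therapy
Stage I: Drug A 850/1316 = 64.6%, the new therapy 80/109 = 73.4% → the new therapy
Overall: Drug A 1160/1996 = 58.1%, the new therapy 1042/2146 = 48.6% → Drug A
The new therapy wins each disease group but Drug A wins overall — the comparison reverses. The new therapy's patients skew toward stage IV, which has a lower base rate.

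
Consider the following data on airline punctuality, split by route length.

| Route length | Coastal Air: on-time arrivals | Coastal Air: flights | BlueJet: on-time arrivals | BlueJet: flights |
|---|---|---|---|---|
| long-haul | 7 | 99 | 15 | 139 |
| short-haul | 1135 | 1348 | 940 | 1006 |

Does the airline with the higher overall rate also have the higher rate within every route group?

Long-haul: Coastal Air 7/99 = 7.1%, BlueJet 15/139 = 10.8% → BlueJet
Short-haul: Coastal Air 1135/1348 = 84.2%, BlueJet 940/1006 = 93.4% → BlueJet
Overall: Coastal Air 1142/1447 = 78.9%, BlueJet 955/1145 = 83.4% → BlueJet
BlueJet wins overall and in every route group — no reversal.

Yes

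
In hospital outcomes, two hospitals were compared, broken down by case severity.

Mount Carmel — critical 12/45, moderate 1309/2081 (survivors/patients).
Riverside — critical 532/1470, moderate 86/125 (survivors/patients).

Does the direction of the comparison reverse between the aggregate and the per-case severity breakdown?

Critical: Mount Carmel 12/45 = 26.7%, Riverside 532/1470 = 36.2% → Riverside
Moderate: Mount Carmel 1309/2081 = 62.9%, Riverside 86/125 = 68.8% → Riverside
Overall: Mount Carmel 1321/2126 = 62.1%, Riverside 618/1595 = 38.7% → Mount Carmel
Riverside wins each case group but Mount Carmel wins overall — the comparison reverses. Riverside's patients skew toward critical, which has a lower base rate.

Yes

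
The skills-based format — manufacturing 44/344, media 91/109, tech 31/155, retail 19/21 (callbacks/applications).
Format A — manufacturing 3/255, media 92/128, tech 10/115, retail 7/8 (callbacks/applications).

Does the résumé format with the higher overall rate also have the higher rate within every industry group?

Yes

Manufacturing: the skills-based format 44/344 = 12.8%, Format A 3/255 = 1.2% → the skills-based format
Media: the skills-based format 91/109 = 83.5%, Format A 92/128 = 71.9% → the skills-based format
Tech: the skills-based format 31/155 = 20.0%, Format A 10/115 = 8.7% → the skills-based format
Retail: the skills-based format 19/21 = 90.5%, Format A 7/8 = 87.5% → the skills-based format
Overall: the skills-based format 185/629 = 29.4%, Format A 112/506 = 22.1% → the skills-based format
The skills-based format wins overall and in every industry group — no reversal.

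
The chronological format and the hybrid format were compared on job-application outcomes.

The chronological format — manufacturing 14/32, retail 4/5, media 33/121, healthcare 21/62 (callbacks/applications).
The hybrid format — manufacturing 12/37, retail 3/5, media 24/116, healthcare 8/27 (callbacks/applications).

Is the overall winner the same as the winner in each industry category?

Yes

Manufacturing: the chronological format 14/32 = 43.8%, the hybrid format 12/37 = 32.4% → the chronological format
Retail: the chronological format 4/5 = 80.0%, the hybrid format 3/5 = 60.0% → the chronological format
Media: the chronological format 33/121 = 27.3%, the hybrid format 24/116 = 20.7% → the chronological format
Healthcare: the chronological format 21/62 = 33.9%, the hybrid format 8/27 = 29.6% → the chronological format
Overall: the chronological format 72/220 = 32.7%, the hybrid format 47/185 = 25.4% → the chronological format
The chronological format wins overall and in every industry group — no reversal.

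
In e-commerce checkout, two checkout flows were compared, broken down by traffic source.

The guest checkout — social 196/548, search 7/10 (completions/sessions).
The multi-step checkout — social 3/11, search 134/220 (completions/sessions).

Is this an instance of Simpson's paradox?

Yes

Social: the guest checkout 196/548 = 35.8%, the multi-step checkout 3/11 = 27.3% → the guest checkout
Search: the guest checkout 7/10 = 70.0%, the multi-step checkout 134/220 = 60.9% → the guest checkout
Overall: the guest checkout 203/558 = 36.4%, the multi-step checkout 137/231 = 59.3% → the multi-step checkout
The guest checkout wins each traffic group but the multi-step checkout wins overall — the comparison reverses. The guest checkout's sessions skew toward social, which has a lower base rate.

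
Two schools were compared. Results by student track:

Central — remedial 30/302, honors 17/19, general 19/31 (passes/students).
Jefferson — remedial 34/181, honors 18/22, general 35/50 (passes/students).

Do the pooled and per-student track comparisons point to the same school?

Remedial: Central 30/302 = 9.9%, Jefferson 34/181 = 18.8% → Jefferson
Honors: Central 17/19 = 89.5%, Jefferson 18/22 = 81.8% → Central
General: Central 19/31 = 61.3%, Jefferson 35/50 = 70.0% → Jefferson
Overall: Central 66/352 = 18.8%, Jefferson 87/253 = 34.4% → Jefferson
Neither sweeps: Central wins 1 of 3 groups, Jefferson wins 2. Jefferson wins overall but not every group — no Simpson reversal.

No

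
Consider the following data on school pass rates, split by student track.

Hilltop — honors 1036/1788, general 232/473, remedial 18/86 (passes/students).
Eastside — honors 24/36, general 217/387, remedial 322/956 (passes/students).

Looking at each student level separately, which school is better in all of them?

Eastside

Honors: Hilltop 1036/1788 = 57.9%, Eastside 24/36 = 66.7% → Eastside
General: Hilltop 232/473 = 49.0%, Eastside 217/387 = 56.1% → Eastside
Remedial: Hilltop 18/86 = 20.9%, Eastside 322/956 = 33.7% → Eastside
Eastside has the higher rate in all 3 groups.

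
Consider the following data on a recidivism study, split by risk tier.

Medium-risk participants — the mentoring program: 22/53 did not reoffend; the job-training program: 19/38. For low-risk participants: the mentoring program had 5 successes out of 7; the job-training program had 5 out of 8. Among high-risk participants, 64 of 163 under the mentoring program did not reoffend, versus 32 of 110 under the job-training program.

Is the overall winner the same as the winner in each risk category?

No

Medium-risk: the mentoring program 22/53 = 41.5%, the job-training program 19/38 = 50.0% → the job-training program
Low-risk: the mentoring program 5/7 = 71.4%, the job-training program 5/8 = 62.5% → the mentoring program
High-risk: the mentoring program 64/163 = 39.3%, the job-training program 32/110 = 29.1% → the mentoring program
Overall: the mentoring program 91/223 = 40.8%, the job-training program 56/156 = 35.9% → the mentoring program
Neither sweeps: the mentoring program wins 2 of 3 groups, the job-training program wins 1. The mentoring program wins overall but not every group — no Simpson reversal.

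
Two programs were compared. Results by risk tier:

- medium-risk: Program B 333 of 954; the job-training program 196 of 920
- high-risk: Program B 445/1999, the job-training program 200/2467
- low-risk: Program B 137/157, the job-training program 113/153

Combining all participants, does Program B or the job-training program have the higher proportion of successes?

Program B

Medium-risk: Program B 333/954 = 34.9%, the job-training program 196/920 = 21.3% → Program B
High-risk: Program B 445/1999 = 22.3%, the job-training program 200/2467 = 8.1% → Program B
Low-risk: Program B 137/157 = 87.3%, the job-training program 113/153 = 73.9% → Program B
Overall: Program B 915/3110 = 29.4%, the job-training program 509/3540 = 14.4% → Program B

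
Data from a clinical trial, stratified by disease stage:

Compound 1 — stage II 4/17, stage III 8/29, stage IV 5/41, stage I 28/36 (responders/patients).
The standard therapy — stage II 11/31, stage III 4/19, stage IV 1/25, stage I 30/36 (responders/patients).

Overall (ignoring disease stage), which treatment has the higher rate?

the standard therapy

Stage II: Compound 1 4/17 = 23.5%, the standard therapy 11/31 = 35.5% → the standard therapy
Stage III: Compound 1 8/29 = 27.6%, the standard therapy 4/19 = 21.1% → Compound 1
Stage IV: Compound 1 5/41 = 12.2%, the standard therapy 1/25 = 4.0% → Compound 1
Stage I: Compound 1 28/36 = 77.8%, the standard therapy 30/36 = 83.3% → the standard therapy
Overall: Compound 1 45/123 = 36.6%, the standard therapy 46/111 = 41.4% → the standard therapy
(Neither sweeps every disease group, but the standard therapy has the higher pooled rate.)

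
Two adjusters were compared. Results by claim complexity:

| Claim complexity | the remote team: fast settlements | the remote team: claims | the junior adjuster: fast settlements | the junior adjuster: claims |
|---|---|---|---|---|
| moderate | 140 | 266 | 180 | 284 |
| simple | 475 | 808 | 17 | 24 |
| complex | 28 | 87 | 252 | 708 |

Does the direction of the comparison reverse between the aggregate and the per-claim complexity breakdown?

Yes

Moderate: the remote team 140/266 = 52.6%, the junior adjuster 180/284 = 63.4% → the junior adjuster
Simple: the remote team 475/808 = 58.8%, the junior adjuster 17/24 = 70.8% → the junior adjuster
Complex: the remote team 28/87 = 32.2%, the junior adjuster 252/708 = 35.6% → the junior adjuster
Overall: the remote team 643/1161 = 55.4%, the junior adjuster 449/1016 = 44.2% → the remote team
The junior adjuster wins each claim group but the remote team wins overall — the comparison reverses. The junior adjuster's claims skew toward complex, which has a lower base rate.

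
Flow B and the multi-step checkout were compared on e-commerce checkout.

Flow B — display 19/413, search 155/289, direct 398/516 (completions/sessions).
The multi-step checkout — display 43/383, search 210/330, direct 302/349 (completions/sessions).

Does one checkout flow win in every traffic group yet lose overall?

No

Display: Flow B 19/413 = 4.6%, the multi-step checkout 43/383 = 11.2% → the multi-step checkout
Search: Flow B 155/289 = 53.6%, the multi-step checkout 210/330 = 63.6% → the multi-step checkout
Direct: Flow B 398/516 = 77.1%, the multi-step checkout 302/349 = 86.5% → the multi-step checkout
Overall: Flow B 572/1218 = 47.0%, the multi-step checkout 555/1062 = 52.3% → the multi-step checkout
The multi-step checkout wins overall and in every traffic group — no reversal.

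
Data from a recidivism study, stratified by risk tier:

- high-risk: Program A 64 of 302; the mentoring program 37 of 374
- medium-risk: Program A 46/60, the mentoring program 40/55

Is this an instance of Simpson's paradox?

High-risk: Program A 64/302 = 21.2%, the mentoring program 37/374 = 9.9% → Program A
Medium-risk: Program A 46/60 = 76.7%, the mentoring program 40/55 = 72.7% → Program A
Overall: Program A 110/362 = 30.4%, the mentoring program 77/429 = 17.9% → Program A
Program A wins overall and in every risk group — no reversal.

No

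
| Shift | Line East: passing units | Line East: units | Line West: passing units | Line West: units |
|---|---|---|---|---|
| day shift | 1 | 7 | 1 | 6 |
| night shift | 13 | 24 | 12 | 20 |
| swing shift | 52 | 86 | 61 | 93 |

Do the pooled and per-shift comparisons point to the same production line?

Yes

Day shift: Line East 1/7 = 14.3%, Line West 1/6 = 16.7% → Line West
Night shift: Line East 13/24 = 54.2%, Line West 12/20 = 60.0% → Line West
Swing shift: Line East 52/86 = 60.5%, Line West 61/93 = 65.6% → Line West
Overall: Line East 66/117 = 56.4%, Line West 74/119 = 62.2% → Line West
Line West wins overall and in every shift group — no reversal.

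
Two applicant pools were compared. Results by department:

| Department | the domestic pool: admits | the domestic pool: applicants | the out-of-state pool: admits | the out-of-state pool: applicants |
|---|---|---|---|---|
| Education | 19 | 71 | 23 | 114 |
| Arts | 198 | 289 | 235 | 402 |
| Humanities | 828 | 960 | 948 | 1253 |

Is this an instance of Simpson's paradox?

Education: the domestic pool 19/71 = 26.8%, the out-of-state pool 23/114 = 20.2% → the domestic pool
Arts: the domestic pool 198/289 = 68.5%, the out-of-state pool 235/402 = 58.5% → the domestic pool
Humanities: the domestic pool 828/960 = 86.2%, the out-of-state pool 948/1253 = 75.7% → the domestic pool
Overall: the domestic pool 1045/1320 = 79.2%, the out-of-state pool 1206/1769 = 68.2% → the domestic pool
The domestic pool wins overall and in every department group — no reversal.

No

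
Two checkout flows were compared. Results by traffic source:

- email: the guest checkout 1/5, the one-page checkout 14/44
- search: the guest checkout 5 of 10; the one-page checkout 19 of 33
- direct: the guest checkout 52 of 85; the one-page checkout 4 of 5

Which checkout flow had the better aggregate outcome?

the guest checkout

Email: the guest checkout 1/5 = 20.0%, the one-page checkout 14/44 = 31.8% → the one-page checkout
Search: the guest checkout 5/10 = 50.0%, the one-page checkout 19/33 = 57.6% → the one-page checkout
Direct: the guest checkout 52/85 = 61.2%, the one-page checkout 4/5 = 80.0% → the one-page checkout
Overall: the guest checkout 58/100 = 58.0%, the one-page checkout 37/82 = 45.1% → the guest checkout
(The one-page checkout wins every traffic group but the guest checkout wins overall — the one-page checkout's sessions skew toward the low-rate email group.)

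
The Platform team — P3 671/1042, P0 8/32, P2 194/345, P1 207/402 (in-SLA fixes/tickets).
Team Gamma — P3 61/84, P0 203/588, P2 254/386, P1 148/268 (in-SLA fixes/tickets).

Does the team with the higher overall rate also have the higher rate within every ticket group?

No

P3: the Platform team 671/1042 = 64.4%, Team Gamma 61/84 = 72.6% → Team Gamma
P0: the Platform team 8/32 = 25.0%, Team Gamma 203/588 = 34.5% → Team Gamma
P2: the Platform team 194/345 = 56.2%, Team Gamma 254/386 = 65.8% → Team Gamma
P1: the Platform team 207/402 = 51.5%, Team Gamma 148/268 = 55.2% → Team Gamma
Overall: the Platform team 1080/1821 = 59.3%, Team Gamma 666/1326 = 50.2% → the Platform team
Team Gamma wins each ticket group but the Platform team wins overall — the comparison reverses. Team Gamma's tickets skew toward P0, which has a lower base rate.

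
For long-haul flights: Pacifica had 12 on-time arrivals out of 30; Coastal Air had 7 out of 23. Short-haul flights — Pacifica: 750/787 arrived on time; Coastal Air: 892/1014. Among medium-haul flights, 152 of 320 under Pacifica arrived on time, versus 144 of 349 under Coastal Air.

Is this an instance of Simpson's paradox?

No

Long-haul: Pacifica 12/30 = 40.0%, Coastal Air 7/23 = 30.4% → Pacifica
Short-haul: Pacifica 750/787 = 95.3%, Coastal Air 892/1014 = 88.0% → Pacifica
Medium-haul: Pacifica 152/320 = 47.5%, Coastal Air 144/349 = 41.3% → Pacifica
Overall: Pacifica 914/1137 = 80.4%, Coastal Air 1043/1386 = 75.3% → Pacifica
Pacifica wins overall and in every route group — no reversal.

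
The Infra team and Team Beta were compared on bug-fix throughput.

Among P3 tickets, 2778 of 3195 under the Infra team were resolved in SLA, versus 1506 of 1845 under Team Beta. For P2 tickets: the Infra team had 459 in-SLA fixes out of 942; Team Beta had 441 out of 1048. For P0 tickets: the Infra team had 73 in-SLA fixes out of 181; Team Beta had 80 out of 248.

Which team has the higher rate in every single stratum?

the Infra team

P3: the Infra team 2778/3195 = 86.9%, Team Beta 1506/1845 = 81.6% → the Infra team
P2: the Infra team 459/942 = 48.7%, Team Beta 441/1048 = 42.1% → the Infra team
P0: the Infra team 73/181 = 40.3%, Team Beta 80/248 = 32.3% → the Infra team
The Infra team has the higher rate in all 3 groups.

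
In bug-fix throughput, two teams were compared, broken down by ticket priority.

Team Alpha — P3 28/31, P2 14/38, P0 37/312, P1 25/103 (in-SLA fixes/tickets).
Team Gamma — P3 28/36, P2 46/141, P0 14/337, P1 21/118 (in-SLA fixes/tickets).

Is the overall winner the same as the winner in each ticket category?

Yes

P3: Team Alpha 28/31 = 90.3%, Team Gamma 28/36 = 77.8% → Team Alpha
P2: Team Alpha 14/38 = 36.8%, Team Gamma 46/141 = 32.6% → Team Alpha
P0: Team Alpha 37/312 = 11.9%, Team Gamma 14/337 = 4.2% → Team Alpha
P1: Team Alpha 25/103 = 24.3%, Team Gamma 21/118 = 17.8% → Team Alpha
Overall: Team Alpha 104/484 = 21.5%, Team Gamma 109/632 = 17.2% → Team Alpha
Team Alpha wins overall and in every ticket group — no reversal.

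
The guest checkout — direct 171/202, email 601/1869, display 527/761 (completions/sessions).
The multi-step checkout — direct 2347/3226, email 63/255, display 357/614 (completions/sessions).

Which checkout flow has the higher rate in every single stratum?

Direct: the guest checkout 171/202 = 84.7%, the multi-step checkout 2347/3226 = 72.8% → the guest checkout
Email: the guest checkout 601/1869 = 32.2%, the multi-step checkout 63/255 = 24.7% → the guest checkout
Display: the guest checkout 527/761 = 69.3%, the multi-step checkout 357/614 = 58.1% → the guest checkout
The guest checkout has the higher rate in all 3 groups.

the guest checkout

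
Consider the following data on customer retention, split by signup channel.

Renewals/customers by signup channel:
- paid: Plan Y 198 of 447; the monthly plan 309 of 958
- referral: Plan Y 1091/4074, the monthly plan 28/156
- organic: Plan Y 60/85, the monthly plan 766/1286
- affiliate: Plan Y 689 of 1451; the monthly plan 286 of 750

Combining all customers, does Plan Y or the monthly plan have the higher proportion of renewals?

the monthly plan

Paid: Plan Y 198/447 = 44.3%, the monthly plan 309/958 = 32.3% → Plan Y
Referral: Plan Y 1091/4074 = 26.8%, the monthly plan 28/156 = 17.9% → Plan Y
Organic: Plan Y 60/85 = 70.6%, the monthly plan 766/1286 = 59.6% → Plan Y
Affiliate: Plan Y 689/1451 = 47.5%, the monthly plan 286/750 = 38.1% → Plan Y
Overall: Plan Y 2038/6057 = 33.6%, the monthly plan 1389/3150 = 44.1% → the monthly plan
(Plan Y wins every signup group but the monthly plan wins overall — Plan Y's customers skew toward the low-rate referral group.)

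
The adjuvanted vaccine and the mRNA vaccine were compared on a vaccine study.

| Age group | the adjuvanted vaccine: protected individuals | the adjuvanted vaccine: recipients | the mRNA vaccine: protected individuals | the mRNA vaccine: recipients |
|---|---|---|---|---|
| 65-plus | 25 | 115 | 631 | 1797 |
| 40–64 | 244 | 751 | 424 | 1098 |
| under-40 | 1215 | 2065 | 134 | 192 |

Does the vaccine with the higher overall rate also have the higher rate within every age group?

No

65-plus: the adjuvanted vaccine 25/115 = 21.7%, the mRNA vaccine 631/1797 = 35.1% → the mRNA vaccine
40–64: the adjuvanted vaccine 244/751 = 32.5%, the mRNA vaccine 424/1098 = 38.6% → the mRNA vaccine
Under-40: the adjuvanted vaccine 1215/2065 = 58.8%, the mRNA vaccine 134/192 = 69.8% → the mRNA vaccine
Overall: the adjuvanted vaccine 1484/2931 = 50.6%, the mRNA vaccine 1189/3087 = 38.5% → the adjuvanted vaccine
The mRNA vaccine wins each age group but the adjuvanted vaccine wins overall — the comparison reverses. The mRNA vaccine's recipients skew toward 65-plus, which has a lower base rate.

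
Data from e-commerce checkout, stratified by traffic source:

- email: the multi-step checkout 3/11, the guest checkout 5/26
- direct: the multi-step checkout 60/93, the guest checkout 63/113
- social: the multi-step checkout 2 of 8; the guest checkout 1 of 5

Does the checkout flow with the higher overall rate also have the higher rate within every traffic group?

Yes

Email: the multi-step checkout 3/11 = 27.3%, the guest checkout 5/26 = 19.2% → the multi-step checkout
Direct: the multi-step checkout 60/93 = 64.5%, the guest checkout 63/113 = 55.8% → the multi-step checkout
Social: the multi-step checkout 2/8 = 25.0%, the guest checkout 1/5 = 20.0% → the multi-step checkout
Overall: the multi-step checkout 65/112 = 58.0%, the guest checkout 69/144 = 47.9% → the multi-step checkout
The multi-step checkout wins overall and in every traffic group — no reversal.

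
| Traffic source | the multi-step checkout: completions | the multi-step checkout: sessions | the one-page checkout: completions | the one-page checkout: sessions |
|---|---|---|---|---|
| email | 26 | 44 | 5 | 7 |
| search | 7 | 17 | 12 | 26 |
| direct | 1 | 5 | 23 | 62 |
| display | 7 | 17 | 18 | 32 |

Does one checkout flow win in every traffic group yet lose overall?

Email: the multi-step checkout 26/44 = 59.1%, the one-page checkout 5/7 = 71.4% → the one-page checkout
Search: the multi-step checkout 7/17 = 41.2%, the one-page checkout 12/26 = 46.2% → the one-page checkout
Direct: the multi-step checkout 1/5 = 20.0%, the one-page checkout 23/62 = 37.1% → the one-page checkout
Display: the multi-step checkout 7/17 = 41.2%, the one-page checkout 18/32 = 56.2% → the one-page checkout
Overall: the multi-step checkout 41/83 = 49.4%, the one-page checkout 58/127 = 45.7% → the multi-step checkout
The one-page checkout wins each traffic group but the multi-step checkout wins overall — the comparison reverses. The one-page checkout's sessions skew toward direct, which has a lower base rate.

Yes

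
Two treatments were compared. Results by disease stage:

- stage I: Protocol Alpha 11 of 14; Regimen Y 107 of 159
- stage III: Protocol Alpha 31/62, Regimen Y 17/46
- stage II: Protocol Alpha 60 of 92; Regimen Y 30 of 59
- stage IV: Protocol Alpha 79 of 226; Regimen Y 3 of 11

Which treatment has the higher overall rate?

Regimen Y

Stage I: Protocol Alpha 11/14 = 78.6%, Regimen Y 107/159 = 67.3% → Protocol Alpha
Stage III: Protocol Alpha 31/62 = 50.0%, Regimen Y 17/46 = 37.0% → Protocol Alpha
Stage II: Protocol Alpha 60/92 = 65.2%, Regimen Y 30/59 = 50.8% → Protocol Alpha
Stage IV: Protocol Alpha 79/226 = 35.0%, Regimen Y 3/11 = 27.3% → Protocol Alpha
Overall: Protocol Alpha 181/394 = 45.9%, Regimen Y 157/275 = 57.1% → Regimen Y
(Protocol Alpha wins every disease group but Regimen Y wins overall — Protocol Alpha's patients skew toward the low-rate stage IV group.)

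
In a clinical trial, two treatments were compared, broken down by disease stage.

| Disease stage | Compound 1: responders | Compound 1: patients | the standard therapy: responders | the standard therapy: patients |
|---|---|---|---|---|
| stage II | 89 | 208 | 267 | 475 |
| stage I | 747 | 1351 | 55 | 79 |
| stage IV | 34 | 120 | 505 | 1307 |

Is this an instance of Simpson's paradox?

Stage II: Compound 1 89/208 = 42.8%, the standard therapy 267/475 = 56.2% → the standard therapy
Stage I: Compound 1 747/1351 = 55.3%, the standard therapy 55/79 = 69.6% → the standard therapy
Stage IV: Compound 1 34/120 = 28.3%, the standard therapy 505/1307 = 38.6% → the standard therapy
Overall: Compound 1 870/1679 = 51.8%, the standard therapy 827/1861 = 44.4% → Compound 1
The standard therapy wins each disease group but Compound 1 wins overall — the comparison reverses. The standard therapy's patients skew toward stage IV, which has a lower base rate.

Yes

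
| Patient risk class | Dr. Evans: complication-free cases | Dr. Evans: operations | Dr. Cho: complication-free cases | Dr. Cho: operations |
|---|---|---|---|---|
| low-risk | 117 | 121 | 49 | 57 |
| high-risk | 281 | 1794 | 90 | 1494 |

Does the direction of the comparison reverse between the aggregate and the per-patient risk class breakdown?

No

Low-risk: Dr. Evans 117/121 = 96.7%, Dr. Cho 49/57 = 86.0% → Dr. Evans
High-risk: Dr. Evans 281/1794 = 15.7%, Dr. Cho 90/1494 = 6.0% → Dr. Evans
Overall: Dr. Evans 398/1915 = 20.8%, Dr. Cho 139/1551 = 9.0% → Dr. Evans
Dr. Evans wins overall and in every patient risk group — no reversal.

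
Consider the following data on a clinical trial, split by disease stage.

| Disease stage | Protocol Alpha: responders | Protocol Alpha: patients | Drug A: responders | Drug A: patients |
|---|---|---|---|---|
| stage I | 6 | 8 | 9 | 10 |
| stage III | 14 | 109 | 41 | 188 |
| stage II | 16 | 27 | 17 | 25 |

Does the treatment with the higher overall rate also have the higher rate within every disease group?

Yes

Stage I: Protocol Alpha 6/8 = 75.0%, Drug A 9/10 = 90.0% → Drug A
Stage III: Protocol Alpha 14/109 = 12.8%, Drug A 41/188 = 21.8% → Drug A
Stage II: Protocol Alpha 16/27 = 59.3%, Drug A 17/25 = 68.0% → Drug A
Overall: Protocol Alpha 36/144 = 25.0%, Drug A 67/223 = 30.0% → Drug A
Drug A wins overall and in every disease group — no reversal.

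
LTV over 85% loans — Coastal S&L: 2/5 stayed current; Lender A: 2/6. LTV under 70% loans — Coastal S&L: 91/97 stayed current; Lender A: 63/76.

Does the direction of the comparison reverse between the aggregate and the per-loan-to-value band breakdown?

LTV over 85%: Coastal S&L 2/5 = 40.0%, Lender A 2/6 = 33.3% → Coastal S&L
LTV under 70%: Coastal S&L 91/97 = 93.8%, Lender A 63/76 = 82.9% → Coastal S&L
Overall: Coastal S&L 93/102 = 91.2%, Lender A 65/82 = 79.3% → Coastal S&L
Coastal S&L wins overall and in every loan-to-value group — no reversal.

No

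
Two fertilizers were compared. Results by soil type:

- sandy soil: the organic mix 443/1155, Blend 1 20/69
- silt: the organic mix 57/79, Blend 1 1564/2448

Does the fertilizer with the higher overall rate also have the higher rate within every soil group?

No

Sandy soil: the organic mix 443/1155 = 38.4%, Blend 1 20/69 = 29.0% → the organic mix
Silt: the organic mix 57/79 = 72.2%, Blend 1 1564/2448 = 63.9% → the organic mix
Overall: the organic mix 500/1234 = 40.5%, Blend 1 1584/2517 = 62.9% → Blend 1
The organic mix wins each soil group but Blend 1 wins overall — the comparison reverses. The organic mix's plots skew toward sandy soil, which has a lower base rate.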